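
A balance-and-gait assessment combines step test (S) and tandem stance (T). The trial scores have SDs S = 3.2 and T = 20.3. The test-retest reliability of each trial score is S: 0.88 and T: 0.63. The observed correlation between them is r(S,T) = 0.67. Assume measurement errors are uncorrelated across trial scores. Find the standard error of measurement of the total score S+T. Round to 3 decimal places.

Var(total) = 422.33 + 87.0464 = 509.376.
True-score variance = 268.628 + 87.0464 = 355.674, so reliability = 0.6983.
Error variance = 509.376 − 355.674 = 153.702; SEM = √153.702 = 12.398.

12.398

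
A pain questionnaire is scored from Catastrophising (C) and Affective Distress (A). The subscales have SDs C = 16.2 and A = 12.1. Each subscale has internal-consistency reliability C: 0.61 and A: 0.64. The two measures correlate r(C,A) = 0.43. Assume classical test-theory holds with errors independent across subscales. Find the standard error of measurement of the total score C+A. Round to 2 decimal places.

12.45

Var(total) = 408.85 + 168.577 = 577.427.
True-score variance = 253.791 + 168.577 = 422.368, so reliability = 0.7315.
Error variance = 577.427 − 422.368 = 155.059; SEM = √155.059 = 12.45.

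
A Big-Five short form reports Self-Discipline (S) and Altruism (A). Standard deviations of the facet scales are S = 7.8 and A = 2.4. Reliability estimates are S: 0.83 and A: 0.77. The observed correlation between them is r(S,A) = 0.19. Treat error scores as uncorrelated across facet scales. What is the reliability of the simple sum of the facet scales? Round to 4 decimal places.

Var(S+A) = 7.8² + 2.4² + 2·[7.8·2.4·0.19] = 66.6 + 7.1136 = 73.7136.
Because errors are independent across components, Cov(Tᵢ,Tⱼ) = Cov(Xᵢ,Xⱼ); the off-diagonal part of the true-score variance is the same as above.
True-score variance = [7.8²·0.83 + 2.4²·0.77] + 7.1136 = 54.9324 + 7.1136 = 62.046.
Reliability = 62.046 / 73.7136 = 0.8417.

0.8417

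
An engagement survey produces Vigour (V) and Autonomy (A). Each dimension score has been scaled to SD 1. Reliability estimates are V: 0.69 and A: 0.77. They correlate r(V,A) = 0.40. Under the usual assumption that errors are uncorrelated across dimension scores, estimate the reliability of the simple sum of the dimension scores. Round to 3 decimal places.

0.807

Var(V+A) = 2 + 2·[0.40] = 2 + 0.8 = 2.8.
Under uncorrelated errors the observed covariances equal the true-score covariances, so only the own-variance terms attenuate.
True-score variance = [0.69 + 0.77] + 0.8 = 1.46 + 0.8 = 2.26.
Reliability = 2.26 / 2.8 = 0.807.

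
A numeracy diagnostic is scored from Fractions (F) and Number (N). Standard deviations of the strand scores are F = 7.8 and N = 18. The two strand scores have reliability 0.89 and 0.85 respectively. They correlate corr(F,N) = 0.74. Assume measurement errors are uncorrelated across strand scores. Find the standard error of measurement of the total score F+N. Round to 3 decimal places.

7.436

Var(total) = 384.84 + 207.792 = 592.632.
True-score variance = 329.548 + 207.792 = 537.34, so reliability = 0.9067.
Error variance = 592.632 − 537.34 = 55.2924; SEM = √55.2924 = 7.436.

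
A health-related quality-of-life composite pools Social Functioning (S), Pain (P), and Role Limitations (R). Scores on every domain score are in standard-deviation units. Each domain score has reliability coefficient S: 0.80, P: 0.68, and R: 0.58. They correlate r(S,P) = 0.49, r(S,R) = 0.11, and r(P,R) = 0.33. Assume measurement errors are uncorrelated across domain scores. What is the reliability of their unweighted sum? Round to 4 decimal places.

0.8066

Var(S+P+R) = 3 + 2·[0.49 + 0.11 + 0.33] = 3 + 1.86 = 4.86.
With uncorrelated errors the cross-covariances are all true-score covariance, so they carry over unchanged; only the diagonal terms shrink to ρᵢσᵢ².
True-score variance = [0.80 + 0.68 + 0.58] + 1.86 = 2.06 + 1.86 = 3.92.
Reliability = 3.92 / 4.86 = 0.8066.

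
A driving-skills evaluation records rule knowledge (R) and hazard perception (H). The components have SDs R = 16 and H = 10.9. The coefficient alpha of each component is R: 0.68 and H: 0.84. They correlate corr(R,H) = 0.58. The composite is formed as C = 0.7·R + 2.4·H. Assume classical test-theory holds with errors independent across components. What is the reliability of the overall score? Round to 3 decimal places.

Var(C) = 0.7²·16² + 2.4²·10.9² + 2·[1.68·16·10.9·0.58] = 809.786 + 339.871 = 1149.66.
With uncorrelated errors the cross-covariances are all true-score covariance, so they carry over unchanged; only the diagonal terms shrink to ρᵢσᵢ².
True-score variance = [0.7²·16²·0.68 + 2.4²·10.9²·0.84] + 339.871 = 660.15 + 339.871 = 1000.02.
Reliability = 1000.02 / 1149.66 = 0.870.

0.870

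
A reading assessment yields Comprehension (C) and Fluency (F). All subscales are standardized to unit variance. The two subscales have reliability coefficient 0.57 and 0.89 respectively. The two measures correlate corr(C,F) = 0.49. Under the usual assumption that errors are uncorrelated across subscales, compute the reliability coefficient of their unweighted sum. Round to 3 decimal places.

0.819

Var(C+F) = 2 + 2·[0.49] = 2 + 0.98 = 2.98.
Under uncorrelated errors the observed covariances equal the true-score covariances, so only the own-variance terms attenuate.
True-score variance = [0.57 + 0.89] + 0.98 = 1.46 + 0.98 = 2.44.
Reliability = 2.44 / 2.98 = 0.819.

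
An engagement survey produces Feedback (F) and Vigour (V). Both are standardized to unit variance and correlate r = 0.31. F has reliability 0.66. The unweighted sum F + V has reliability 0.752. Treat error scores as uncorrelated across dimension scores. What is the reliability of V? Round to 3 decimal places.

0.690

Var(F+V) = 2 + 2·0.31 = 2.620.
True-score variance = ρ_F + ρ_V + 2·0.31, so 0.752 = (0.66 + ρ_V + 0.62) / 2.620.
ρ_V = 0.752·2.620 − 0.66 − 0.62 = 0.690.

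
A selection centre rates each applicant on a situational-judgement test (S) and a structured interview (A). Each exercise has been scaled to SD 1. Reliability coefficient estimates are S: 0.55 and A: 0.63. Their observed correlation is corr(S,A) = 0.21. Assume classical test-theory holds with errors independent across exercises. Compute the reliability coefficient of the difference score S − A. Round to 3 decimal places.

0.481

Var(S−A) = 1 + 1 − 2·0.21 = 2 − 0.42 = 1.58.
Under uncorrelated errors the observed covariances equal the true-score covariances, so only the own-variance terms attenuate.
True-score variance = [0.55 + 0.63] − 0.42 = 1.18 − 0.42 = 0.76.
Reliability = 0.76 / 1.58 = 0.481.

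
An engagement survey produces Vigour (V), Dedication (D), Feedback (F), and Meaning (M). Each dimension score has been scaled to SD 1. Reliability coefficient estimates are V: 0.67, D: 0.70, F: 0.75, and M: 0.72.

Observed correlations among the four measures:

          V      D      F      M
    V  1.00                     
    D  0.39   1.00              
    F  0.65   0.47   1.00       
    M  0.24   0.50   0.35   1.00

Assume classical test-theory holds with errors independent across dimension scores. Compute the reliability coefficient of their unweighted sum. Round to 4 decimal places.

Var(V+D+F+M) = 4 + 2·[0.39 + 0.65 + 0.24 + 0.47 + 0.50 + 0.35] = 4 + 5.2 = 9.2.
Under uncorrelated errors the observed covariances equal the true-score covariances, so only the own-variance terms attenuate.
True-score variance = [0.67 + 0.70 + 0.75 + 0.72] + 5.2 = 2.84 + 5.2 = 8.04.
Reliability = 8.04 / 9.2 = 0.8739.

0.8739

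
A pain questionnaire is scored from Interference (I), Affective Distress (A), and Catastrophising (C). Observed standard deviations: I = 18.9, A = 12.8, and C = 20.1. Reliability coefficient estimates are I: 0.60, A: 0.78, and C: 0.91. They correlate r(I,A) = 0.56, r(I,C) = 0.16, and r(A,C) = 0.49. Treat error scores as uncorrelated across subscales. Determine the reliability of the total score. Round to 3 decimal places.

Var(I+A+C) = 18.9² + 12.8² + 20.1² + 2·[18.9·12.8·0.56 + 18.9·20.1·0.16 + 12.8·20.1·0.49] = 925.06 + 644.65 = 1569.71.
Under uncorrelated errors the observed covariances equal the true-score covariances, so only the own-variance terms attenuate.
True-score variance = [18.9²·0.60 + 12.8²·0.78 + 20.1²·0.91] + 644.65 = 709.77 + 644.65 = 1354.42.
Reliability = 1354.42 / 1569.71 = 0.863.

0.863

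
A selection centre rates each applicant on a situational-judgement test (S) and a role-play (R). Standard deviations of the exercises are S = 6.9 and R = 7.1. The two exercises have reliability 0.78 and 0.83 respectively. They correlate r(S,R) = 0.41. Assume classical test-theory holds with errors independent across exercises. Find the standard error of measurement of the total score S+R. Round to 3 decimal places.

4.364

Var(total) = 98.02 + 40.1718 = 138.192.
True-score variance = 78.9761 + 40.1718 = 119.148, so reliability = 0.8622.
Error variance = 138.192 − 119.148 = 19.0439; SEM = √19.0439 = 4.364.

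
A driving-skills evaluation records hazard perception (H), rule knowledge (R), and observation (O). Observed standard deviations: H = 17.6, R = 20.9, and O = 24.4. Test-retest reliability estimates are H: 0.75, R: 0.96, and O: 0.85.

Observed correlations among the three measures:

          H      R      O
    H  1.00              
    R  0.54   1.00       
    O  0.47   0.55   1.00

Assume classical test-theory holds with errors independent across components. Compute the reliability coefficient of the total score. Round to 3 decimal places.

Var(H+R+O) = 17.6² + 20.9² + 24.4² + 2·[17.6·20.9·0.54 + 17.6·24.4·0.47 + 20.9·24.4·0.55] = 1341.93 + 1361.9 = 2703.83.
Because errors are independent across components, Cov(Tᵢ,Tⱼ) = Cov(Xᵢ,Xⱼ); the off-diagonal part of the true-score variance is the same as above.
True-score variance = [17.6²·0.75 + 20.9²·0.96 + 24.4²·0.85] + 1361.9 = 1157.71 + 1361.9 = 2519.61.
Reliability = 2519.61 / 2703.83 = 0.932.

0.932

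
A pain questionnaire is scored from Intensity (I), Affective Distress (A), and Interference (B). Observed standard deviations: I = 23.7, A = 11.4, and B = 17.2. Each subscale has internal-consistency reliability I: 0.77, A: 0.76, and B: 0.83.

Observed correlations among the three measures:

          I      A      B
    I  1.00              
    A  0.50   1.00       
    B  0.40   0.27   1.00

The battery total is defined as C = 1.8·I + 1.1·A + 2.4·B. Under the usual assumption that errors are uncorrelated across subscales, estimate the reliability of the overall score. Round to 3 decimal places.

0.874

Var(C) = 1.8²·23.7² + 1.1²·11.4² + 2.4²·17.2² + 2·[1.98·23.7·11.4·0.50 + 4.32·23.7·17.2·0.40 + 2.64·11.4·17.2·0.27] = 3681.17 + 2223.29 = 5904.46.
With uncorrelated errors the cross-covariances are all true-score covariance, so they carry over unchanged; only the diagonal terms shrink to ρᵢσᵢ².
True-score variance = [1.8²·23.7²·0.77 + 1.1²·11.4²·0.76 + 2.4²·17.2²·0.83] + 2223.29 = 2935.17 + 2223.29 = 5158.46.
Reliability = 5158.46 / 5904.46 = 0.874.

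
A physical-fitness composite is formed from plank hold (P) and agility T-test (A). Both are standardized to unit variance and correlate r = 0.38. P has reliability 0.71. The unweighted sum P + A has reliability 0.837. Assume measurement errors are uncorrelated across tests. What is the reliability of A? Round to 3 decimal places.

0.840

Var(P+A) = 2 + 2·0.38 = 2.760.
True-score variance = ρ_P + ρ_A + 2·0.38, so 0.837 = (0.71 + ρ_A + 0.76) / 2.760.
ρ_A = 0.837·2.760 − 0.71 − 0.76 = 0.840.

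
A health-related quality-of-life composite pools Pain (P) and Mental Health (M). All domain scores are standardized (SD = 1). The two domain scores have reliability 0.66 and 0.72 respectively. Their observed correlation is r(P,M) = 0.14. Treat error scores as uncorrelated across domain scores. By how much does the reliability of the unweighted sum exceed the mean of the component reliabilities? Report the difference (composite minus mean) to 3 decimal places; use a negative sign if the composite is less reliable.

Var(sum) = 2 + 0.28 = 2.28; true-score variance = 1.38 + 0.28 = 1.66; composite reliability = 0.7281.
Mean component reliability = 0.6900.
Difference = 0.7281 − 0.6900 = 0.038.

0.038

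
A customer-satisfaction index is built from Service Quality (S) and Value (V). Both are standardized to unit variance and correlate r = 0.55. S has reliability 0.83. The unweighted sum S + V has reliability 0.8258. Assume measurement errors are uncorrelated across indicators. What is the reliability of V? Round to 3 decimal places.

Var(S+V) = 2 + 2·0.55 = 3.100.
True-score variance = ρ_S + ρ_V + 2·0.55, so 0.8258 = (0.83 + ρ_V + 1.10) / 3.100.
ρ_V = 0.8258·3.100 − 0.83 − 1.10 = 0.630.

0.630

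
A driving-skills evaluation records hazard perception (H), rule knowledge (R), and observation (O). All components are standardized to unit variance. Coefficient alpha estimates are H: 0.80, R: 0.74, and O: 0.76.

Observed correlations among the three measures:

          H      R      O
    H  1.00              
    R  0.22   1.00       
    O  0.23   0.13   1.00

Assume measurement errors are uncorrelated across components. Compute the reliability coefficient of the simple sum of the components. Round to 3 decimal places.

Var(H+R+O) = 3 + 2·[0.22 + 0.23 + 0.13] = 3 + 1.16 = 4.16.
With uncorrelated errors the cross-covariances are all true-score covariance, so they carry over unchanged; only the diagonal terms shrink to ρᵢσᵢ².
True-score variance = [0.80 + 0.74 + 0.76] + 1.16 = 2.3 + 1.16 = 3.46.
Reliability = 3.46 / 4.16 = 0.832.

0.832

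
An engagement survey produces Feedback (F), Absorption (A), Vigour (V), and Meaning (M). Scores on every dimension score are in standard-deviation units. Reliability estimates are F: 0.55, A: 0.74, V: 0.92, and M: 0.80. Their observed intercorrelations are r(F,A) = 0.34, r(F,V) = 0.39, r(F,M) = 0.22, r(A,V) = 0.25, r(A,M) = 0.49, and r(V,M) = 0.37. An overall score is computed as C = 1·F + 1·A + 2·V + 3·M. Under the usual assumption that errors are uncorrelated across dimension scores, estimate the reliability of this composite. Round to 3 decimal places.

0.895

Var(C) = 1 + 1 + 2² + 3² + 2·[0.34 + 2·0.39 + 3·0.22 + 2·0.25 + 3·0.49 + 6·0.37] = 15 + 11.94 = 26.94.
Because errors are independent across components, Cov(Tᵢ,Tⱼ) = Cov(Xᵢ,Xⱼ); the off-diagonal part of the true-score variance is the same as above.
True-score variance = [0.55 + 0.74 + 2²·0.92 + 3²·0.80] + 11.94 = 12.17 + 11.94 = 24.11.
Reliability = 24.11 / 26.94 = 0.895.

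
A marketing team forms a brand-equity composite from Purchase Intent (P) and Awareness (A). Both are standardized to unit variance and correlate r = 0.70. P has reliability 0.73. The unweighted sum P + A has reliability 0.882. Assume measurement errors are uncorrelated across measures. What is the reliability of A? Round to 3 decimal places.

Var(P+A) = 2 + 2·0.70 = 3.400.
True-score variance = ρ_P + ρ_A + 2·0.70, so 0.882 = (0.73 + ρ_A + 1.40) / 3.400.
ρ_A = 0.882·3.400 − 0.73 − 1.40 = 0.869.

0.869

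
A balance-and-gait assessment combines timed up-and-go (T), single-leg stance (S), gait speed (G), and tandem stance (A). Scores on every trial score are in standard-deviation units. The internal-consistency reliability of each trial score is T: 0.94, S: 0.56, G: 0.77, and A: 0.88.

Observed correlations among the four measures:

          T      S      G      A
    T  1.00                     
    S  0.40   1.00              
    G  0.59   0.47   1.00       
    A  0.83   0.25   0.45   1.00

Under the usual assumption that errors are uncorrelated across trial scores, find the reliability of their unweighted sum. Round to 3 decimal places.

Var(T+S+G+A) = 4 + 2·[0.40 + 0.59 + 0.83 + 0.47 + 0.25 + 0.45] = 4 + 5.98 = 9.98.
With uncorrelated errors the cross-covariances are all true-score covariance, so they carry over unchanged; only the diagonal terms shrink to ρᵢσᵢ².
True-score variance = [0.94 + 0.56 + 0.77 + 0.88] + 5.98 = 3.15 + 5.98 = 9.13.
Reliability = 9.13 / 9.98 = 0.915.

0.915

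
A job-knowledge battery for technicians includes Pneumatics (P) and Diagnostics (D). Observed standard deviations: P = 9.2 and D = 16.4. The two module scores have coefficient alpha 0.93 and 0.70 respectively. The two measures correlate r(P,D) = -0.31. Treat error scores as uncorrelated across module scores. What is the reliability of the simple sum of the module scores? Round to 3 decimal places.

Var(P+D) = 9.2² + 16.4² + 2·[9.2·16.4·(-0.31)] = 353.6 − 93.5456 = 260.054.
With uncorrelated errors the cross-covariances are all true-score covariance, so they carry over unchanged; only the diagonal terms shrink to ρᵢσᵢ².
True-score variance = [9.2²·0.93 + 16.4²·0.70] − 93.5456 = 266.987 − 93.5456 = 173.442.
Reliability = 173.442 / 260.054 = 0.667.

0.667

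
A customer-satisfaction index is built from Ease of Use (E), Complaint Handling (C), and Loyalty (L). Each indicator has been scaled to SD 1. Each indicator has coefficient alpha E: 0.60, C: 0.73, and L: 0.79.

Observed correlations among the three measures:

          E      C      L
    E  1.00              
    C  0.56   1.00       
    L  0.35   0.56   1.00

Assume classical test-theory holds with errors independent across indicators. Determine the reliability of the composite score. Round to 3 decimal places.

Var(E+C+L) = 3 + 2·[0.56 + 0.35 + 0.56] = 3 + 2.94 = 5.94.
Because errors are independent across components, Cov(Tᵢ,Tⱼ) = Cov(Xᵢ,Xⱼ); the off-diagonal part of the true-score variance is the same as above.
True-score variance = [0.60 + 0.73 + 0.79] + 2.94 = 2.12 + 2.94 = 5.06.
Reliability = 5.06 / 5.94 = 0.852.

0.852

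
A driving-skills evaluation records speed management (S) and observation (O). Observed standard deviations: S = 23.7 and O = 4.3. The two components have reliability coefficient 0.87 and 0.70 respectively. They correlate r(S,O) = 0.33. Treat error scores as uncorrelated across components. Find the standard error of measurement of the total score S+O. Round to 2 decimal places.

8.86

Var(total) = 580.18 + 67.2606 = 647.441.
True-score variance = 501.613 + 67.2606 = 568.874, so reliability = 0.8787.
Error variance = 647.441 − 568.874 = 78.5667; SEM = √78.5667 = 8.86.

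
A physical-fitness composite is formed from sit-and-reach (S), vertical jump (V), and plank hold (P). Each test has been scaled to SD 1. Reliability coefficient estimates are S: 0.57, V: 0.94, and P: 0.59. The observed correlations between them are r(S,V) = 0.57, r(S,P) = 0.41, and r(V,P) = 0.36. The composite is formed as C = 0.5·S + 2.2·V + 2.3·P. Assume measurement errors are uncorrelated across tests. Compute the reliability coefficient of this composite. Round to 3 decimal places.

Var(C) = 0.5² + 2.2² + 2.3² + 2·[1.1·0.57 + 1.15·0.41 + 5.06·0.36] = 10.38 + 5.8402 = 16.2202.
Under uncorrelated errors the observed covariances equal the true-score covariances, so only the own-variance terms attenuate.
True-score variance = [0.5²·0.57 + 2.2²·0.94 + 2.3²·0.59] + 5.8402 = 7.8132 + 5.8402 = 13.6534.
Reliability = 13.6534 / 16.2202 = 0.842.

0.842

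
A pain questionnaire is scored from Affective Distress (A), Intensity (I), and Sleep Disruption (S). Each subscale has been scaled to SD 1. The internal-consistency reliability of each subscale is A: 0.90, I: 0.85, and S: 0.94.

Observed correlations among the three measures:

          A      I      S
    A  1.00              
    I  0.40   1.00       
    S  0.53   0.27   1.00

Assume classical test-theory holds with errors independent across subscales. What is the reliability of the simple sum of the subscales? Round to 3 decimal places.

0.943

Var(A+I+S) = 3 + 2·[0.40 + 0.53 + 0.27] = 3 + 2.4 = 5.4.
Under uncorrelated errors the observed covariances equal the true-score covariances, so only the own-variance terms attenuate.
True-score variance = [0.90 + 0.85 + 0.94] + 2.4 = 2.69 + 2.4 = 5.09.
Reliability = 5.09 / 5.4 = 0.943.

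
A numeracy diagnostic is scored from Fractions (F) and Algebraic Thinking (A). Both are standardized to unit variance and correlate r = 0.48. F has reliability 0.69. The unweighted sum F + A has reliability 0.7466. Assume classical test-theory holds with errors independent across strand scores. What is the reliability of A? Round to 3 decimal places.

0.560

Var(F+A) = 2 + 2·0.48 = 2.960.
True-score variance = ρ_F + ρ_A + 2·0.48, so 0.7466 = (0.69 + ρ_A + 0.96) / 2.960.
ρ_A = 0.7466·2.960 − 0.69 − 0.96 = 0.560.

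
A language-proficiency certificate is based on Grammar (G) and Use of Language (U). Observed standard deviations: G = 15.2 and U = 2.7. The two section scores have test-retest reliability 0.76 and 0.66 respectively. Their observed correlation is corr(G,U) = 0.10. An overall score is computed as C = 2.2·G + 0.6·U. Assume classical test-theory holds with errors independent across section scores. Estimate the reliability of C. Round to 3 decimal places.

Var(C) = 2.2²·15.2² + 0.6²·2.7² + 2·[1.32·15.2·2.7·0.10] = 1120.86 + 10.8346 = 1131.69.
Because errors are independent across components, Cov(Tᵢ,Tⱼ) = Cov(Xᵢ,Xⱼ); the off-diagonal part of the true-score variance is the same as above.
True-score variance = [2.2²·15.2²·0.76 + 0.6²·2.7²·0.66] + 10.8346 = 851.59 + 10.8346 = 862.424.
Reliability = 862.424 / 1131.69 = 0.762.

0.762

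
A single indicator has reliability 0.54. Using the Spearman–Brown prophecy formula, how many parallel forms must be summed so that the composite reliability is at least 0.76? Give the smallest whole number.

3

k ≥ ρ*(1−ρ₁)/(ρ₁(1−ρ*)) = 0.76·0.46 / (0.54·0.24) = 2.698.
Smallest integer k = 3.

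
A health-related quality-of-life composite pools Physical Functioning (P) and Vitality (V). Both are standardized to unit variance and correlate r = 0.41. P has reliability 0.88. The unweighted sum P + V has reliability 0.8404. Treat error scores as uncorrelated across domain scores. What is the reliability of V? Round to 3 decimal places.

Var(P+V) = 2 + 2·0.41 = 2.820.
True-score variance = ρ_P + ρ_V + 2·0.41, so 0.8404 = (0.88 + ρ_V + 0.82) / 2.820.
ρ_V = 0.8404·2.820 − 0.88 − 0.82 = 0.670.

0.670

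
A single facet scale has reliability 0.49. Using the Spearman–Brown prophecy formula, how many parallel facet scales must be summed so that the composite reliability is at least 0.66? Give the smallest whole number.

3

k ≥ ρ*(1−ρ₁)/(ρ₁(1−ρ*)) = 0.66·0.51 / (0.49·0.34) = 2.020.
Smallest integer k = 3.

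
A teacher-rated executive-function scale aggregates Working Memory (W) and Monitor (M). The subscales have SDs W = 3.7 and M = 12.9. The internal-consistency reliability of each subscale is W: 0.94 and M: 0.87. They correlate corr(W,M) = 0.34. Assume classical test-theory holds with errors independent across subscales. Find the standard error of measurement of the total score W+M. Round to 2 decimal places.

Var(total) = 180.1 + 32.4564 = 212.556.
True-score variance = 157.645 + 32.4564 = 190.102, so reliability = 0.8944.
Error variance = 212.556 − 190.102 = 22.4547; SEM = √22.4547 = 4.74.

4.74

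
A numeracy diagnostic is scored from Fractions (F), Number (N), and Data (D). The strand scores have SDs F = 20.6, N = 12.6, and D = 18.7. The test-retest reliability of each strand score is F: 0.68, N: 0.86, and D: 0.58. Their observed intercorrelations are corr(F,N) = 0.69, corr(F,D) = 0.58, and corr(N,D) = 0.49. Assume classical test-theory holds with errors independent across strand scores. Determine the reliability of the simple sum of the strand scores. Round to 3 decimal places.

0.845

Var(F+N+D) = 20.6² + 12.6² + 18.7² + 2·[20.6·12.6·0.69 + 20.6·18.7·0.58 + 12.6·18.7·0.49] = 932.81 + 1035.96 = 1968.77.
Because errors are independent across components, Cov(Tᵢ,Tⱼ) = Cov(Xᵢ,Xⱼ); the off-diagonal part of the true-score variance is the same as above.
True-score variance = [20.6²·0.68 + 12.6²·0.86 + 18.7²·0.58] + 1035.96 = 627.919 + 1035.96 = 1663.87.
Reliability = 1663.87 / 1968.77 = 0.845.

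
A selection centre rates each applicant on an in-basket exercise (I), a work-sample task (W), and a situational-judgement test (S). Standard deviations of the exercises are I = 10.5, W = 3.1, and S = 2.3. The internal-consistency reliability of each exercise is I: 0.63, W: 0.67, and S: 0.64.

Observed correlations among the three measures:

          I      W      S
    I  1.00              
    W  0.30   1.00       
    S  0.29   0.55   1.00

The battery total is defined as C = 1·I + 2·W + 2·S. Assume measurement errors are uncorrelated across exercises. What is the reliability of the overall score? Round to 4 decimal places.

0.7723

Var(C) = 10.5² + 2²·3.1² + 2²·2.3² + 2·[2·10.5·3.1·0.30 + 2·10.5·2.3·0.29 + 4·3.1·2.3·0.55] = 169.85 + 98.446 = 268.296.
Because errors are independent across components, Cov(Tᵢ,Tⱼ) = Cov(Xᵢ,Xⱼ); the off-diagonal part of the true-score variance is the same as above.
True-score variance = [10.5²·0.63 + 2²·3.1²·0.67 + 2²·2.3²·0.64] + 98.446 = 108.755 + 98.446 = 207.201.
Reliability = 207.201 / 268.296 = 0.7723.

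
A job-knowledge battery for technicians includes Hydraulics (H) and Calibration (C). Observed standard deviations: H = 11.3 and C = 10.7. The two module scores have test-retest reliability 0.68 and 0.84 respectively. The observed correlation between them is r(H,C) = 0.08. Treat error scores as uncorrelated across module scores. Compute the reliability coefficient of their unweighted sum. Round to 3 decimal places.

0.774

Var(H+C) = 11.3² + 10.7² + 2·[11.3·10.7·0.08] = 242.18 + 19.3456 = 261.526.
Because errors are independent across components, Cov(Tᵢ,Tⱼ) = Cov(Xᵢ,Xⱼ); the off-diagonal part of the true-score variance is the same as above.
True-score variance = [11.3²·0.68 + 10.7²·0.84] + 19.3456 = 183.001 + 19.3456 = 202.346.
Reliability = 202.346 / 261.526 = 0.774.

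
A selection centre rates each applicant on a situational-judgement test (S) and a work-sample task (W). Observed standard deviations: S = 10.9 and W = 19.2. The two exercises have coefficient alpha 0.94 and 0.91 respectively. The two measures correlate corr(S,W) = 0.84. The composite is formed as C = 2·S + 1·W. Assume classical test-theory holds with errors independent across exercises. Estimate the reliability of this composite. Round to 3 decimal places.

Var(C) = 2²·10.9² + 19.2² + 2·[2·10.9·19.2·0.84] = 843.88 + 703.181 = 1547.06.
Because errors are independent across components, Cov(Tᵢ,Tⱼ) = Cov(Xᵢ,Xⱼ); the off-diagonal part of the true-score variance is the same as above.
True-score variance = [2²·10.9²·0.94 + 19.2²·0.91] + 703.181 = 782.188 + 703.181 = 1485.37.
Reliability = 1485.37 / 1547.06 = 0.960.

0.960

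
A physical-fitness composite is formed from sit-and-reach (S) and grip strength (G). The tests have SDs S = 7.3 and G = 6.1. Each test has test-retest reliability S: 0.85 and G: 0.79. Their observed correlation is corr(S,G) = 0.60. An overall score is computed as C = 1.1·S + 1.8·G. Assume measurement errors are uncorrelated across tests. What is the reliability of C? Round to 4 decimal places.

0.8797

Var(C) = 1.1²·7.3² + 1.8²·6.1² + 2·[1.98·7.3·6.1·0.60] = 185.041 + 105.803 = 290.845.
Because errors are independent across components, Cov(Tᵢ,Tⱼ) = Cov(Xᵢ,Xⱼ); the off-diagonal part of the true-score variance is the same as above.
True-score variance = [1.1²·7.3²·0.85 + 1.8²·6.1²·0.79] + 105.803 = 150.051 + 105.803 = 255.855.
Reliability = 255.855 / 290.845 = 0.8797.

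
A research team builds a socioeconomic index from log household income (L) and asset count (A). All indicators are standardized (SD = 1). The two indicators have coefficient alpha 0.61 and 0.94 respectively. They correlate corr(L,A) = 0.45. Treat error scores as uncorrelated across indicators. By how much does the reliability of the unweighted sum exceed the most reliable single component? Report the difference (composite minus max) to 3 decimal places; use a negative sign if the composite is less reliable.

Var(sum) = 2 + 0.9 = 2.9; true-score variance = 1.55 + 0.9 = 2.45; composite reliability = 0.8448.
Max component reliability = 0.9400.
Difference = 0.8448 − 0.9400 = -0.095.

-0.095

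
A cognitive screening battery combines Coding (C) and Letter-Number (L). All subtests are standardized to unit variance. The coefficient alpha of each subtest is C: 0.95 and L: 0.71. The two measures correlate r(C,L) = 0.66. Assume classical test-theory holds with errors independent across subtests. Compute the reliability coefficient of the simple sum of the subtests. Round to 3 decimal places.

0.898

Var(C+L) = 2 + 2·[0.66] = 2 + 1.32 = 3.32.
Because errors are independent across components, Cov(Tᵢ,Tⱼ) = Cov(Xᵢ,Xⱼ); the off-diagonal part of the true-score variance is the same as above.
True-score variance = [0.95 + 0.71] + 1.32 = 1.66 + 1.32 = 2.98.
Reliability = 2.98 / 3.32 = 0.898.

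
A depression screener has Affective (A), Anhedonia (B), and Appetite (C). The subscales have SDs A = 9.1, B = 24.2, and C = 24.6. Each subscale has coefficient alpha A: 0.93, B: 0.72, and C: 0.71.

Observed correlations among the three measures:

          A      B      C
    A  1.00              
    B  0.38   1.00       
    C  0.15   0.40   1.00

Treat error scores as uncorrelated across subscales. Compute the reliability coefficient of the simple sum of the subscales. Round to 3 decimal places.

0.826

Var(A+B+C) = 9.1² + 24.2² + 24.6² + 2·[9.1·24.2·0.38 + 9.1·24.6·0.15 + 24.2·24.6·0.40] = 1273.61 + 710.781 = 1984.39.
Under uncorrelated errors the observed covariances equal the true-score covariances, so only the own-variance terms attenuate.
True-score variance = [9.1²·0.93 + 24.2²·0.72 + 24.6²·0.71] + 710.781 = 928.338 + 710.781 = 1639.12.
Reliability = 1639.12 / 1984.39 = 0.826.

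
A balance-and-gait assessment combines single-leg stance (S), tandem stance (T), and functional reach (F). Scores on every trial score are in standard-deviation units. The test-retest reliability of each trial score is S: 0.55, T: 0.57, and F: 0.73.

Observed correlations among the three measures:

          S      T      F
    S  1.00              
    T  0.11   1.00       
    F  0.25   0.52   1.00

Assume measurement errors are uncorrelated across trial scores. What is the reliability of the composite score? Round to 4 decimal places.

0.7584

Var(S+T+F) = 3 + 2·[0.11 + 0.25 + 0.52] = 3 + 1.76 = 4.76.
With uncorrelated errors the cross-covariances are all true-score covariance, so they carry over unchanged; only the diagonal terms shrink to ρᵢσᵢ².
True-score variance = [0.55 + 0.57 + 0.73] + 1.76 = 1.85 + 1.76 = 3.61.
Reliability = 3.61 / 4.76 = 0.7584.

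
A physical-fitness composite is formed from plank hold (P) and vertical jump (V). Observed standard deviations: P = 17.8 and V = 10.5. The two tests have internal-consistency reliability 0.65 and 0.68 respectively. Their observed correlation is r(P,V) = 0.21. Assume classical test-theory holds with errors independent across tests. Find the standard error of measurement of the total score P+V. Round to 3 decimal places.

12.090

Var(total) = 427.09 + 78.498 = 505.588.
True-score variance = 280.916 + 78.498 = 359.414, so reliability = 0.7109.
Error variance = 505.588 − 359.414 = 146.174; SEM = √146.174 = 12.090.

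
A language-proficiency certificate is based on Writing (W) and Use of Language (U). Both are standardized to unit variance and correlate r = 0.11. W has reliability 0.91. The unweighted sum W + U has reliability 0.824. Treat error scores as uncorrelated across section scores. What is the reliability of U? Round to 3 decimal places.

Var(W+U) = 2 + 2·0.11 = 2.220.
True-score variance = ρ_W + ρ_U + 2·0.11, so 0.824 = (0.91 + ρ_U + 0.22) / 2.220.
ρ_U = 0.824·2.220 − 0.91 − 0.22 = 0.699.

0.699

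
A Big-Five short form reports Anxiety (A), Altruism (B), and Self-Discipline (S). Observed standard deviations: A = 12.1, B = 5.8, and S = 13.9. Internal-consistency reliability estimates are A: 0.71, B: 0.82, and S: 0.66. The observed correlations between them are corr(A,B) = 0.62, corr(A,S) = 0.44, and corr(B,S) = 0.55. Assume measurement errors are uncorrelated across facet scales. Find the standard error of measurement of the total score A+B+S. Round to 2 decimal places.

Var(total) = 373.26 + 323.712 = 696.972.
True-score variance = 259.055 + 323.712 = 582.767, so reliability = 0.8361.
Error variance = 696.972 − 582.767 = 114.205; SEM = √114.205 = 10.69.

10.69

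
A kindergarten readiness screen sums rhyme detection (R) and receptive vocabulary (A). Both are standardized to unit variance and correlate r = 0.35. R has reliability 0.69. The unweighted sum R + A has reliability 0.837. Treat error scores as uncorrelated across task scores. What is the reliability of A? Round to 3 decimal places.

Var(R+A) = 2 + 2·0.35 = 2.700.
True-score variance = ρ_R + ρ_A + 2·0.35, so 0.837 = (0.69 + ρ_A + 0.70) / 2.700.
ρ_A = 0.837·2.700 − 0.69 − 0.70 = 0.870.

0.870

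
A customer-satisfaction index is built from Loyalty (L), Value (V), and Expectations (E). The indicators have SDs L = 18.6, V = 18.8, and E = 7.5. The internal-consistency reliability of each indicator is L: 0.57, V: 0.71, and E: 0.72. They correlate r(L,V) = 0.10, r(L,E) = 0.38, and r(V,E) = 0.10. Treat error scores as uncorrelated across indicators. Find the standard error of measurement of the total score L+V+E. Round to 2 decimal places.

Var(total) = 755.65 + 204.156 = 959.806.
True-score variance = 488.64 + 204.156 = 692.796, so reliability = 0.7218.
Error variance = 959.806 − 692.796 = 267.01; SEM = √267.01 = 16.34.

16.34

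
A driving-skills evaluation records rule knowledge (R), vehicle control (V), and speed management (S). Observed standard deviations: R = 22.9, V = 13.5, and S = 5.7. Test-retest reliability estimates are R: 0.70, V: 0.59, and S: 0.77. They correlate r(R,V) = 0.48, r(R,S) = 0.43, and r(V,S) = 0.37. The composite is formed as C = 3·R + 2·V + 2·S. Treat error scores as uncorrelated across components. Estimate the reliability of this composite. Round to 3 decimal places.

Var(C) = 3²·22.9² + 2²·13.5² + 2²·5.7² + 2·[6·22.9·13.5·0.48 + 6·22.9·5.7·0.43 + 4·13.5·5.7·0.37] = 5578.65 + 2682.01 = 8260.66.
With uncorrelated errors the cross-covariances are all true-score covariance, so they carry over unchanged; only the diagonal terms shrink to ρᵢσᵢ².
True-score variance = [3²·22.9²·0.70 + 2²·13.5²·0.59 + 2²·5.7²·0.77] + 2682.01 = 3833.96 + 2682.01 = 6515.97.
Reliability = 6515.97 / 8260.66 = 0.789.

0.789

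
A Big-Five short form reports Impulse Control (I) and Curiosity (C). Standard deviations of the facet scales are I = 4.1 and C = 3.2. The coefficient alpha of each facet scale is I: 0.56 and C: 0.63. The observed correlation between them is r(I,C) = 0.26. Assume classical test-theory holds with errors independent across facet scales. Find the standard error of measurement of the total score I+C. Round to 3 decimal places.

3.344

Var(total) = 27.05 + 6.8224 = 33.8724.
True-score variance = 15.8648 + 6.8224 = 22.6872, so reliability = 0.6698.
Error variance = 33.8724 − 22.6872 = 11.1852; SEM = √11.1852 = 3.344.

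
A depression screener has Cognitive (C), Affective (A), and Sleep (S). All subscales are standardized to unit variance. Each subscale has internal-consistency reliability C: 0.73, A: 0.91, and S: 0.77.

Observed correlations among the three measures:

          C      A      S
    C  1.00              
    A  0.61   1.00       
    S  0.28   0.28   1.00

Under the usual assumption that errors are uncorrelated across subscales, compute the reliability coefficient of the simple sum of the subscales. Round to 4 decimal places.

Var(C+A+S) = 3 + 2·[0.61 + 0.28 + 0.28] = 3 + 2.34 = 5.34.
Because errors are independent across components, Cov(Tᵢ,Tⱼ) = Cov(Xᵢ,Xⱼ); the off-diagonal part of the true-score variance is the same as above.
True-score variance = [0.73 + 0.91 + 0.77] + 2.34 = 2.41 + 2.34 = 4.75.
Reliability = 4.75 / 5.34 = 0.8895.

0.8895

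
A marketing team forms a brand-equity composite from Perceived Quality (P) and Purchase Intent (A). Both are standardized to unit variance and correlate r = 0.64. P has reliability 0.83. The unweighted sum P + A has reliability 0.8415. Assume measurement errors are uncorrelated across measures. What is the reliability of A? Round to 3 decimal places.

0.650

Var(P+A) = 2 + 2·0.64 = 3.280.
True-score variance = ρ_P + ρ_A + 2·0.64, so 0.8415 = (0.83 + ρ_A + 1.28) / 3.280.
ρ_A = 0.8415·3.280 − 0.83 − 1.28 = 0.650.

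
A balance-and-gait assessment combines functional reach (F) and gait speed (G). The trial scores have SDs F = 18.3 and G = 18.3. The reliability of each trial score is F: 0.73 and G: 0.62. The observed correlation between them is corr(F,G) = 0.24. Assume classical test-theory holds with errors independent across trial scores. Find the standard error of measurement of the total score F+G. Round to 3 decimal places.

14.754

Var(total) = 669.78 + 160.747 = 830.527.
True-score variance = 452.102 + 160.747 = 612.849, so reliability = 0.7379.
Error variance = 830.527 − 612.849 = 217.679; SEM = √217.679 = 14.754.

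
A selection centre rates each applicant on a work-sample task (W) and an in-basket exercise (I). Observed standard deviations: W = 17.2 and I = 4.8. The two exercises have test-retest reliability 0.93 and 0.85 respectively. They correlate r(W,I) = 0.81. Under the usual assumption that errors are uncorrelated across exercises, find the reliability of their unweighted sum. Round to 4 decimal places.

Var(W+I) = 17.2² + 4.8² + 2·[17.2·4.8·0.81] = 318.88 + 133.747 = 452.627.
Under uncorrelated errors the observed covariances equal the true-score covariances, so only the own-variance terms attenuate.
True-score variance = [17.2²·0.93 + 4.8²·0.85] + 133.747 = 294.715 + 133.747 = 428.462.
Reliability = 428.462 / 452.627 = 0.9466.

0.9466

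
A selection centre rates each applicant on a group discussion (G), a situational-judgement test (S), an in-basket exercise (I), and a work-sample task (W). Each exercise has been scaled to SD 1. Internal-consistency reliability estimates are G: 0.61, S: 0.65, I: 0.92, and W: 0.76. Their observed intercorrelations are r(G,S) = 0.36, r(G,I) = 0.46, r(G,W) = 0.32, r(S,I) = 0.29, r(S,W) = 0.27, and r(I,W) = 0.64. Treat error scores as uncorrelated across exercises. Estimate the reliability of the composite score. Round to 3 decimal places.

0.878

Var(G+S+I+W) = 4 + 2·[0.36 + 0.46 + 0.32 + 0.29 + 0.27 + 0.64] = 4 + 4.68 = 8.68.
With uncorrelated errors the cross-covariances are all true-score covariance, so they carry over unchanged; only the diagonal terms shrink to ρᵢσᵢ².
True-score variance = [0.61 + 0.65 + 0.92 + 0.76] + 4.68 = 2.94 + 4.68 = 7.62.
Reliability = 7.62 / 8.68 = 0.878.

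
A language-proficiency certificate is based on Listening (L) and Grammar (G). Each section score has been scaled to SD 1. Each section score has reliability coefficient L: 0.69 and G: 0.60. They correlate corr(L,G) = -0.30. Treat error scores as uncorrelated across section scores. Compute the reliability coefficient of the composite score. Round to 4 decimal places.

Var(L+G) = 2 + 2·[(-0.30)] = 2 − 0.6 = 1.4.
With uncorrelated errors the cross-covariances are all true-score covariance, so they carry over unchanged; only the diagonal terms shrink to ρᵢσᵢ².
True-score variance = [0.69 + 0.60] − 0.6 = 1.29 − 0.6 = 0.69.
Reliability = 0.69 / 1.4 = 0.4929.

0.4929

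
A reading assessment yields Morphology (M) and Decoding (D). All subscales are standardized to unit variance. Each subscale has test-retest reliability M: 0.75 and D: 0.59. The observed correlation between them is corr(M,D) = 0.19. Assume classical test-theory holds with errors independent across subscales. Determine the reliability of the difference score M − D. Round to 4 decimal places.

Var(M−D) = 1 + 1 − 2·0.19 = 2 − 0.38 = 1.62.
Because errors are independent across components, Cov(Tᵢ,Tⱼ) = Cov(Xᵢ,Xⱼ); the off-diagonal part of the true-score variance is the same as above.
True-score variance = [0.75 + 0.59] − 0.38 = 1.34 − 0.38 = 0.96.
Reliability = 0.96 / 1.62 = 0.5926.

0.5926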